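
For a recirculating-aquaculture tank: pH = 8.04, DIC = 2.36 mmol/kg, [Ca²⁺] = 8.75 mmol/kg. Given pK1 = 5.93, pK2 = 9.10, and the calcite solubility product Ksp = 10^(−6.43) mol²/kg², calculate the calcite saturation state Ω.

Ω = 4.42

α₂ = 1 / (1 + [H⁺]/K2 + [H⁺]²/(K1K2)) = 1 / (1 + 10^+1.06 + 10^-1.05)
   = 1 / (1 + 11.482 + 0.089125) = 1/12.571 = 0.07955
[CO3²⁻] = α₂ × DIC = 0.07955 × 2.36 = 0.1877 mmol/kg
Ksp = 10^(−6.43) = 3.715×10^-7
Ω = [Ca²⁺][CO3²⁻]/Ksp = (8.75×10^-3)(1.877×10^-4) / 3.715×10^-7 = 4.42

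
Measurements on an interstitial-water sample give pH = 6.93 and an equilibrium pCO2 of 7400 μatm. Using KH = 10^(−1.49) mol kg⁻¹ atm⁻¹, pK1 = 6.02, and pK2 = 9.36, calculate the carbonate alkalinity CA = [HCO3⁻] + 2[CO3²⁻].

[CO2*] = KH · pCO2 = 10^(−1.49) × 7400×10^-6 = 2.395×10^-4 mol/kg
α₀ = 1/(1 + K1/[H⁺] + K1K2/[H⁺]²) = 1/(1 + 10^+0.91 + 10^-1.52) = 0.1092
DIC = [CO2*]/α₀ = 2.395×10^-4 / 0.1092 = 2.193 mmol/kg
CA = (α₁ + 2α₂)·DIC = (0.8875 + 2×0.003297) × 2.193 = 1.96 mmol/kg

CA = 1.96 mmol/kg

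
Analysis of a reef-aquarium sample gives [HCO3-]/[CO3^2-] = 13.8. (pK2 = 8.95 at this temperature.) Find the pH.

pH = 7.81

From K2 = [H⁺][CO3^2-]/[HCO3-]:  pH = pK2 − log₁₀([HCO3-]/[CO3^2-])
log₁₀(13.8) = +1.140
pH = 8.95 − (+1.140) = 7.81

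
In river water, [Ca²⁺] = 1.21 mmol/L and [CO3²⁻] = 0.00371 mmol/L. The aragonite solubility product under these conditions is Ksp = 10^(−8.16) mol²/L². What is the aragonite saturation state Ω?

Ω = 0.649

Ksp = 10^(−8.16) = 6.918×10^-9
Ω = [Ca²⁺][CO3²⁻]/Ksp = (1.21×10^-3)(0.00371×10^-3) / 6.918×10^-9 = 0.649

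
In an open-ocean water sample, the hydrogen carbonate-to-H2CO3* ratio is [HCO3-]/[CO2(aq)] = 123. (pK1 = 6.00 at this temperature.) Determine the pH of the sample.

From K1 = [H⁺][HCO3-]/[CO2(aq)]:  pH = pK1 + log₁₀([HCO3-]/[CO2(aq)])
log₁₀(123) = +2.090
pH = 6.00 + (+2.090) = 8.09

pH = 8.09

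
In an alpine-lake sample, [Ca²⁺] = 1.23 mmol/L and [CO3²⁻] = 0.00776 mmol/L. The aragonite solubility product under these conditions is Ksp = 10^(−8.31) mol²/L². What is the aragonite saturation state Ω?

Ksp = 10^(−8.31) = 4.898×10^-9
Ω = [Ca²⁺][CO3²⁻]/Ksp = (1.23×10^-3)(0.00776×10^-3) / 4.898×10^-9 = 1.95

Ω = 1.95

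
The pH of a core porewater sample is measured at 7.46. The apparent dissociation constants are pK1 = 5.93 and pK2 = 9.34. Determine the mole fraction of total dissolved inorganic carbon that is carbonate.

α₂ = 1 / (1 + [H⁺]/K2 + [H⁺]²/(K1K2)) = 1 / (1 + 10^+1.88 + 10^+0.35)
   = 1 / (1 + 75.858 + 2.2387) = 1/79.096 = 0.01264

α₂ = 0.0126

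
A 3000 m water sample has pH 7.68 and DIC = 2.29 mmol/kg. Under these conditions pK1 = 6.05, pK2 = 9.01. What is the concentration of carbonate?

α₂ = 1 / (1 + [H⁺]/K2 + [H⁺]²/(K1K2)) = 1 / (1 + 10^+1.33 + 10^-0.30)
   = 1 / (1 + 21.380 + 0.50119) = 1/22.881 = 0.04370
[CO3²⁻] = α₂ × DIC = 0.04370 × 2.29 = 0.100 mmol/kg

[CO3²⁻] = 0.100 mmol/kg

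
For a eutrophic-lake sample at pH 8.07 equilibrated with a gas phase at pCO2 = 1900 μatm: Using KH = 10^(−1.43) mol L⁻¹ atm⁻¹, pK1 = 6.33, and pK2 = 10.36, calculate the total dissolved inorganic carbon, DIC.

DIC = 3.97 mmol/L

[CO2*] = KH · pCO2 = 10^(−1.43) × 1900×10^-6 = 7.059×10^-5 mol/L
α₀ = 1/(1 + K1/[H⁺] + K1K2/[H⁺]²) = 1/(1 + 10^+1.74 + 10^-0.55) = 0.01778
DIC = [CO2*]/α₀ = 7.059×10^-5 / 0.01778 = 3.97 mmol/L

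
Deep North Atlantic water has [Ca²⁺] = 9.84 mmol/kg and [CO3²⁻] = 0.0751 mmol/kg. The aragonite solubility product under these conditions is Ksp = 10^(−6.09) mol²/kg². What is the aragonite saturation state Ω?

Ω = 0.909

Ksp = 10^(−6.09) = 8.128×10^-7
Ω = [Ca²⁺][CO3²⁻]/Ksp = (9.84×10^-3)(0.0751×10^-3) / 8.128×10^-7 = 0.909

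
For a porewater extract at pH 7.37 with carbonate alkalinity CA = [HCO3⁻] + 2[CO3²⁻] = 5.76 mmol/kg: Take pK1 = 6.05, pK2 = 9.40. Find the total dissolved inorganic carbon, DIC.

CA = [HCO3⁻] + 2[CO3²⁻] = (α₁ + 2α₂)·DIC
At pH 7.37: [H⁺]/K1 = 10^-1.32 = 0.047863, K2/[H⁺] = 10^-2.03 = 0.0093325
α₁ = 1/(1 + 0.047863 + 0.0093325) = 1/1.0572 = 0.9459; α₂ = α₁·K2/[H⁺] = 0.008828
α₁ + 2α₂ = 0.9636
DIC = CA / (α₁ + 2α₂) = 5.76 / 0.9636 = 5.98 mmol/kg

DIC = 5.98 mmol/kg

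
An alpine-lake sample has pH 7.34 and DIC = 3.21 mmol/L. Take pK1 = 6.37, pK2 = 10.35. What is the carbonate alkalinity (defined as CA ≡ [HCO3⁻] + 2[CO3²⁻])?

CA = 2.90 mmol/L

CA = [HCO3⁻] + 2[CO3²⁻] = (α₁ + 2α₂)·DIC
At pH 7.34: [H⁺]/K1 = 10^-0.97 = 0.10715, K2/[H⁺] = 10^-3.01 = 0.00097724
α₁ = 1/(1 + 0.10715 + 0.00097724) = 1/1.1081 = 0.9024; α₂ = α₁·K2/[H⁺] = 0.0008819
α₁ + 2α₂ = 0.9042
CA = 0.9042 × 3.21 = 2.90 mmol/L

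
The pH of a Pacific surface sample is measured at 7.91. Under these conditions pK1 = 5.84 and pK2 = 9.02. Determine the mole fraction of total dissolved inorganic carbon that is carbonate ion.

α₂ = 1 / (1 + [H⁺]/K2 + [H⁺]²/(K1K2)) = 1 / (1 + 10^+1.11 + 10^-0.96)
   = 1 / (1 + 12.882 + 0.10965) = 1/13.992 = 0.07147

α₂ = 0.0715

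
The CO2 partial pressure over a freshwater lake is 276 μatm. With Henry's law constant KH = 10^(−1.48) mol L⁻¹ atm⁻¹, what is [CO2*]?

KH = 10^(−1.48) = 3.311×10^-2 mol L⁻¹ atm⁻¹
[CO2*] = KH · pCO2 = 3.311×10^-2 × 276×10^-6 atm = 9.14×10^-6 mol/L

[CO2*] = 9.14 μmol/L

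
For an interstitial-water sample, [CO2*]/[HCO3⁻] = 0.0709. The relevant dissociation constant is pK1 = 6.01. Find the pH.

From K1 = [H⁺][HCO3⁻]/[CO2*]:  pH = pK1 − log₁₀([CO2*]/[HCO3⁻])
log₁₀(0.0709) = -1.149
pH = 6.01 − (-1.149) = 7.16

pH = 7.16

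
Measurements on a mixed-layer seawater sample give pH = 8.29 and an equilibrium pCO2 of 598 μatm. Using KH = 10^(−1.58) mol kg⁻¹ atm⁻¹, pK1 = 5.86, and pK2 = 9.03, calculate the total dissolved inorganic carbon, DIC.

DIC = 5.02 mmol/kg

[CO2*] = KH · pCO2 = 10^(−1.58) × 598×10^-6 = 1.573×10^-5 mol/kg
α₀ = 1/(1 + K1/[H⁺] + K1K2/[H⁺]²) = 1/(1 + 10^+2.43 + 10^+1.69) = 0.003134
DIC = [CO2*]/α₀ = 1.573×10^-5 / 0.003134 = 5.02 mmol/kg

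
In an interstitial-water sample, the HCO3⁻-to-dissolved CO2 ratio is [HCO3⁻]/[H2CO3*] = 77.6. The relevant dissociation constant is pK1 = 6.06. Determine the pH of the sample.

pH = 7.95

From K1 = [H⁺][HCO3⁻]/[H2CO3*]:  pH = pK1 + log₁₀([HCO3⁻]/[H2CO3*])
log₁₀(77.6) = +1.890
pH = 6.06 + (+1.890) = 7.95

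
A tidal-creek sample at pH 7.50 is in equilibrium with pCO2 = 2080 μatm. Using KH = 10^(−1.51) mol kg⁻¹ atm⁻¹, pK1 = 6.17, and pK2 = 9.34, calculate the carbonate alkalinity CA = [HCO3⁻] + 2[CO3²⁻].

[CO2*] = KH · pCO2 = 10^(−1.51) × 2080×10^-6 = 6.428×10^-5 mol/kg
α₀ = 1/(1 + K1/[H⁺] + K1K2/[H⁺]²) = 1/(1 + 10^+1.33 + 10^-0.51) = 0.04407
DIC = [CO2*]/α₀ = 6.428×10^-5 / 0.04407 = 1.458 mmol/kg
CA = (α₁ + 2α₂)·DIC = (0.9423 + 2×0.01362) × 1.458 = 1.41 mmol/kg

CA = 1.41 mmol/kg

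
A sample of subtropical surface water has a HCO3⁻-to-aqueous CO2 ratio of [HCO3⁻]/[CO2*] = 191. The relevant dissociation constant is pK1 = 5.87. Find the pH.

pH = 8.15

From K1 = [H⁺][HCO3⁻]/[CO2*]:  pH = pK1 + log₁₀([HCO3⁻]/[CO2*])
log₁₀(191) = +2.281
pH = 5.87 + (+2.281) = 8.15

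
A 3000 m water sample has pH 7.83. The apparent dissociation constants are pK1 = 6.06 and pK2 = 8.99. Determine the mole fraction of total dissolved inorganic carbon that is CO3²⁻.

α₂ = 0.0637

α₂ = 1 / (1 + [H⁺]/K2 + [H⁺]²/(K1K2)) = 1 / (1 + 10^+1.16 + 10^-0.61)
   = 1 / (1 + 14.454 + 0.24547) = 1/15.700 = 0.06369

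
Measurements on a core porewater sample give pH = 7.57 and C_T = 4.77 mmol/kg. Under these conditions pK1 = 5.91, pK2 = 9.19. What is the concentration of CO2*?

α₀ = 1 / (1 + K1/[H⁺] + K1K2/[H⁺]²) = 1 / (1 + 10^+1.66 + 10^+0.04)
   = 1 / (1 + 45.709 + 1.0965) = 1/47.805 = 0.02092
[CO2*] = α₀ × DIC = 0.02092 × 4.77 = 0.0998 mmol/kg

[CO2*] = 0.0998 mmol/kg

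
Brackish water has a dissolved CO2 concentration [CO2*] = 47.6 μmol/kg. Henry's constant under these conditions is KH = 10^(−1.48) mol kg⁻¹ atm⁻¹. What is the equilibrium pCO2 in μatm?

pCO2 = 1440 μatm

KH = 10^(−1.48) = 3.311×10^-2 mol kg⁻¹ atm⁻¹
pCO2 = [CO2*]/KH = 47.6×10^-6 / 3.311×10^-2 = 1.44×10^-3 atm = 1440 μatm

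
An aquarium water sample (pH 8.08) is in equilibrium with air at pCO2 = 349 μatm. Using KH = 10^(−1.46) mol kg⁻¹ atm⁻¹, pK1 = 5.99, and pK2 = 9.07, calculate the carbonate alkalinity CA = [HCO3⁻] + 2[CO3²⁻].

[CO2*] = KH · pCO2 = 10^(−1.46) × 349×10^-6 = 1.210×10^-5 mol/kg
α₀ = 1/(1 + K1/[H⁺] + K1K2/[H⁺]²) = 1/(1 + 10^+2.09 + 10^+1.10) = 0.007320
DIC = [CO2*]/α₀ = 1.210×10^-5 / 0.007320 = 1.653 mmol/kg
CA = (α₁ + 2α₂)·DIC = (0.9005 + 2×0.09215) × 1.653 = 1.79 mmol/kg

CA = 1.79 mmol/kg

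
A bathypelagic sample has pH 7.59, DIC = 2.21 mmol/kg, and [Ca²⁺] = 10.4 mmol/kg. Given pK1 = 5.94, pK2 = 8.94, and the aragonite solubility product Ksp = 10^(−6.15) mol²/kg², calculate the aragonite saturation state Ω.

α₂ = 1 / (1 + [H⁺]/K2 + [H⁺]²/(K1K2)) = 1 / (1 + 10^+1.35 + 10^-0.30)
   = 1 / (1 + 22.387 + 0.50119) = 1/23.888 = 0.04186
[CO3²⁻] = α₂ × DIC = 0.04186 × 2.21 = 0.09251 mmol/kg
Ksp = 10^(−6.15) = 7.079×10^-7
Ω = [Ca²⁺][CO3²⁻]/Ksp = (10.4×10^-3)(9.251×10^-5) / 7.079×10^-7 = 1.36

Ω = 1.36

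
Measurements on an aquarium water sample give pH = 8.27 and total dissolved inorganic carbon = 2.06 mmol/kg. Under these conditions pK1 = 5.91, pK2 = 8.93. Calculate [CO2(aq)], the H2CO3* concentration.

[CO2*] = 7.35 μmol/kg

α₀ = 1 / (1 + K1/[H⁺] + K1K2/[H⁺]²) = 1 / (1 + 10^+2.36 + 10^+1.70)
   = 1 / (1 + 229.09 + 50.119) = 1/280.21 = 0.003569
[CO2*] = α₀ × DIC = 0.003569 × 2.06 = 0.00735 mmol/kg = 7.35 μmol/kg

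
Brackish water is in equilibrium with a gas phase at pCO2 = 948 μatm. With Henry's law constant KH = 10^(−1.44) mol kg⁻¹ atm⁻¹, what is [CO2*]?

KH = 10^(−1.44) = 3.631×10^-2 mol kg⁻¹ atm⁻¹
[CO2*] = KH · pCO2 = 3.631×10^-2 × 948×10^-6 atm = 3.44×10^-5 mol/kg

[CO2*] = 34.4 μmol/kg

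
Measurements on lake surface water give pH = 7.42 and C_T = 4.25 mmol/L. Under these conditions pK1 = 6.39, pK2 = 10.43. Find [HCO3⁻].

α₁ = 1 / (1 + [H⁺]/K1 + K2/[H⁺]) = 1 / (1 + 10^-1.03 + 10^-3.01)
   = 1 / (1 + 0.093325 + 0.00097724) = 1/1.0943 = 0.9138
[HCO3⁻] = α₁ × DIC = 0.9138 × 4.25 = 3.88 mmol/L

[HCO3⁻] = 3.88 mmol/L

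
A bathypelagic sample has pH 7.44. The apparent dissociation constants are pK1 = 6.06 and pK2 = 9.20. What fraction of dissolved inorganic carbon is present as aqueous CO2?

α₀ = 1 / (1 + K1/[H⁺] + K1K2/[H⁺]²) = 1 / (1 + 10^+1.38 + 10^-0.38)
   = 1 / (1 + 23.988 + 0.41687) = 1/25.405 = 0.03936

α₀ = 0.0394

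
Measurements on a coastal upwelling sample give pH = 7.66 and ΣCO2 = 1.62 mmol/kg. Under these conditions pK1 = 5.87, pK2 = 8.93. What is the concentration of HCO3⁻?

α₁ = 1 / (1 + [H⁺]/K1 + K2/[H⁺]) = 1 / (1 + 10^-1.79 + 10^-1.27)
   = 1 / (1 + 0.016218 + 0.053703) = 1/1.0699 = 0.9346
[HCO3⁻] = α₁ × DIC = 0.9346 × 1.62 = 1.51 mmol/kg

[HCO3⁻] = 1.51 mmol/kg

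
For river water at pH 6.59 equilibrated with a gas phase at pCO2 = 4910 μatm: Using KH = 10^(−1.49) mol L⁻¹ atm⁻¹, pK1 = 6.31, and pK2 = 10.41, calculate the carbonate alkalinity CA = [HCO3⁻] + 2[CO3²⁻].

[CO2*] = KH · pCO2 = 10^(−1.49) × 4910×10^-6 = 1.589×10^-4 mol/L
α₀ = 1/(1 + K1/[H⁺] + K1K2/[H⁺]²) = 1/(1 + 10^+0.28 + 10^-3.54) = 0.3441
DIC = [CO2*]/α₀ = 1.589×10^-4 / 0.3441 = 0.4617 mmol/L
CA = (α₁ + 2α₂)·DIC = (0.6558 + 2×9.925×10^-5) × 0.4617 = 0.303 mmol/L

CA = 0.303 mmol/L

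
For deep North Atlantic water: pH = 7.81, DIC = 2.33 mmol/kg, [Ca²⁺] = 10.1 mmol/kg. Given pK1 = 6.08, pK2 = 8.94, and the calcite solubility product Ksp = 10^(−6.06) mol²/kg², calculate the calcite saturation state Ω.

α₂ = 1 / (1 + [H⁺]/K2 + [H⁺]²/(K1K2)) = 1 / (1 + 10^+1.13 + 10^-0.60)
   = 1 / (1 + 13.490 + 0.25119) = 1/14.741 = 0.06784
[CO3²⁻] = α₂ × DIC = 0.06784 × 2.33 = 0.1581 mmol/kg
Ksp = 10^(−6.06) = 8.710×10^-7
Ω = [Ca²⁺][CO3²⁻]/Ksp = (10.1×10^-3)(1.581×10^-4) / 8.710×10^-7 = 1.83

Ω = 1.83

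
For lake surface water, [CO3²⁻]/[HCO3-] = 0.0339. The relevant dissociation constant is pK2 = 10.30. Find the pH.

From K2 = [H⁺][CO3²⁻]/[HCO3-]:  pH = pK2 + log₁₀([CO3²⁻]/[HCO3-])
log₁₀(0.0339) = -1.470
pH = 10.30 + (-1.470) = 8.83

pH = 8.83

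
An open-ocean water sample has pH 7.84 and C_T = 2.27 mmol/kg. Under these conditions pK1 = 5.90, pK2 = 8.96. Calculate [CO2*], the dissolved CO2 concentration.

α₀ = 1 / (1 + K1/[H⁺] + K1K2/[H⁺]²) = 1 / (1 + 10^+1.94 + 10^+0.82)
   = 1 / (1 + 87.096 + 6.6069) = 1/94.703 = 0.01056
[CO2*] = α₀ × DIC = 0.01056 × 2.27 = 0.0240 mmol/kg

[CO2*] = 0.0240 mmol/kg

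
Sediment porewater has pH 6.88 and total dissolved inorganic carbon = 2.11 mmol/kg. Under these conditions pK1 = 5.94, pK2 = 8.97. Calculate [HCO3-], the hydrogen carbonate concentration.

α₁ = 1 / (1 + [H⁺]/K1 + K2/[H⁺]) = 1 / (1 + 10^-0.94 + 10^-2.09)
   = 1 / (1 + 0.11482 + 0.0081283) = 1/1.1229 = 0.8905
[HCO3⁻] = α₁ × DIC = 0.8905 × 2.11 = 1.88 mmol/kg

[HCO3⁻] = 1.88 mmol/kg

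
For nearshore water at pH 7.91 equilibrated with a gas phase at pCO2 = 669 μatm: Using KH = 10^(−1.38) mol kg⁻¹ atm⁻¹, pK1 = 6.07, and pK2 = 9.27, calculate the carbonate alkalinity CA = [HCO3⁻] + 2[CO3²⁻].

[CO2*] = KH · pCO2 = 10^(−1.38) × 669×10^-6 = 2.789×10^-5 mol/kg
α₀ = 1/(1 + K1/[H⁺] + K1K2/[H⁺]²) = 1/(1 + 10^+1.84 + 10^+0.48) = 0.01366
DIC = [CO2*]/α₀ = 2.789×10^-5 / 0.01366 = 2.042 mmol/kg
CA = (α₁ + 2α₂)·DIC = (0.9451 + 2×0.04125) × 2.042 = 2.10 mmol/kg

CA = 2.10 mmol/kg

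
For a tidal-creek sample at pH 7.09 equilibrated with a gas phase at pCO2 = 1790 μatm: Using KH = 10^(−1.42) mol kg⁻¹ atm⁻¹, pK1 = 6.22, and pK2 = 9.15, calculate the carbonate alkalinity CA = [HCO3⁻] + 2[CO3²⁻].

[CO2*] = KH · pCO2 = 10^(−1.42) × 1790×10^-6 = 6.805×10^-5 mol/kg
α₀ = 1/(1 + K1/[H⁺] + K1K2/[H⁺]²) = 1/(1 + 10^+0.87 + 10^-1.19) = 0.1180
DIC = [CO2*]/α₀ = 6.805×10^-5 / 0.1180 = 0.5769 mmol/kg
CA = (α₁ + 2α₂)·DIC = (0.8744 + 2×0.007616) × 0.5769 = 0.513 mmol/kg

CA = 0.513 mmol/kg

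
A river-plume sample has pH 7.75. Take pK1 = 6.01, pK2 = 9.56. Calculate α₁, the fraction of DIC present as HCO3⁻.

α₁ = 0.967

α₁ = 1 / (1 + [H⁺]/K1 + K2/[H⁺]) = 1 / (1 + 10^-1.74 + 10^-1.81)
   = 1 / (1 + 0.018197 + 0.015488) = 1/1.0337 = 0.9674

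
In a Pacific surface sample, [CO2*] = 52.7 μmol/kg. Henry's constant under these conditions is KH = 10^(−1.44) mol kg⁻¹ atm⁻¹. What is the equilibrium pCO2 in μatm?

pCO2 = 1450 μatm

KH = 10^(−1.44) = 3.631×10^-2 mol kg⁻¹ atm⁻¹
pCO2 = [CO2*]/KH = 52.7×10^-6 / 3.631×10^-2 = 1.45×10^-3 atm = 1450 μatm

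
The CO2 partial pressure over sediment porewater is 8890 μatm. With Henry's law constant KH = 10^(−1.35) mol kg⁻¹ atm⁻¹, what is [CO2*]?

[CO2*] = 397 μmol/kg

KH = 10^(−1.35) = 4.467×10^-2 mol kg⁻¹ atm⁻¹
[CO2*] = KH · pCO2 = 4.467×10^-2 × 8890×10^-6 atm = 3.97×10^-4 mol/kg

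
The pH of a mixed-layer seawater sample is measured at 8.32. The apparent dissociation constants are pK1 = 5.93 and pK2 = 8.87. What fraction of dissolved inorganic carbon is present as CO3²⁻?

α₂ = 0.219

α₂ = 1 / (1 + [H⁺]/K2 + [H⁺]²/(K1K2)) = 1 / (1 + 10^+0.55 + 10^-1.84)
   = 1 / (1 + 3.5481 + 0.014454) = 1/4.5626 = 0.2192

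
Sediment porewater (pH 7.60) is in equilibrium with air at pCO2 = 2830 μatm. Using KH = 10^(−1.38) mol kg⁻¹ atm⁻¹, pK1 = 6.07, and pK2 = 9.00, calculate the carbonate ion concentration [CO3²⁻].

[CO3²⁻] = 0.159 mmol/kg

[CO2*] = KH · pCO2 = 10^(−1.38) × 2830×10^-6 = 1.180×10^-4 mol/kg
α₀ = 1/(1 + K1/[H⁺] + K1K2/[H⁺]²) = 1/(1 + 10^+1.53 + 10^+0.13) = 0.02760
DIC = [CO2*]/α₀ = 1.180×10^-4 / 0.02760 = 4.275 mmol/kg
[CO3²⁻] = α₂·DIC; α₂ = 0.03723, so [CO3²⁻] = 0.03723 × 4.275 = 0.159 mmol/kg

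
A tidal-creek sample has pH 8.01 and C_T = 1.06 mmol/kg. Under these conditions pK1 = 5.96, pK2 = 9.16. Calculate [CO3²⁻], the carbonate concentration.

α₂ = 1 / (1 + [H⁺]/K2 + [H⁺]²/(K1K2)) = 1 / (1 + 10^+1.15 + 10^-0.90)
   = 1 / (1 + 14.125 + 0.12589) = 1/15.251 = 0.06557
[CO3²⁻] = α₂ × DIC = 0.06557 × 1.06 = 0.0695 mmol/kg

[CO3²⁻] = 0.0695 mmol/kg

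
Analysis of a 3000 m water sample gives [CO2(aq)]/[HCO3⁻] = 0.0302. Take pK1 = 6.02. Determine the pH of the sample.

pH = 7.54

From K1 = [H⁺][HCO3⁻]/[CO2(aq)]:  pH = pK1 − log₁₀([CO2(aq)]/[HCO3⁻])
log₁₀(0.0302) = -1.520
pH = 6.02 − (-1.520) = 7.54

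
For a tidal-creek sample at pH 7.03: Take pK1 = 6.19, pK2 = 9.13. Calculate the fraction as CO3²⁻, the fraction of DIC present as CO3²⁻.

α₂ = 1 / (1 + [H⁺]/K2 + [H⁺]²/(K1K2)) = 1 / (1 + 10^+2.10 + 10^+1.26)
   = 1 / (1 + 125.89 + 18.197) = 1/145.09 = 0.006892

α₂ = 0.00689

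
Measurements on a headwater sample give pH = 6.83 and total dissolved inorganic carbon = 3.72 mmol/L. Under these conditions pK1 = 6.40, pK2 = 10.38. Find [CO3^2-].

[CO3²⁻] = 0.764 μmol/L

α₂ = 1 / (1 + [H⁺]/K2 + [H⁺]²/(K1K2)) = 1 / (1 + 10^+3.55 + 10^+3.12)
   = 1 / (1 + 3548.1 + 1318.3) = 1/4867.4 = 0.0002054
[CO3²⁻] = α₂ × DIC = 0.0002054 × 3.72 = 0.000764 mmol/L = 0.764 μmol/L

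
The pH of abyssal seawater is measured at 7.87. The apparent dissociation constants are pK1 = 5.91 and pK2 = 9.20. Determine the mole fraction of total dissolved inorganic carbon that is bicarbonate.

α₁ = 1 / (1 + [H⁺]/K1 + K2/[H⁺]) = 1 / (1 + 10^-1.96 + 10^-1.33)
   = 1 / (1 + 0.010965 + 0.046774) = 1/1.0577 = 0.9454

α₁ = 0.945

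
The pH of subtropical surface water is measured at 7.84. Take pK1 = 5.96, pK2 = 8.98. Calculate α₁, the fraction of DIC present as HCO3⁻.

α₁ = 1 / (1 + [H⁺]/K1 + K2/[H⁺]) = 1 / (1 + 10^-1.88 + 10^-1.14)
   = 1 / (1 + 0.013183 + 0.072444) = 1/1.0856 = 0.9211

α₁ = 0.921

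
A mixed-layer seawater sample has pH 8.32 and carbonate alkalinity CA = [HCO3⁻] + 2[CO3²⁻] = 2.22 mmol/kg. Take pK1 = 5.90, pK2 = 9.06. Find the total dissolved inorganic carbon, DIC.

CA = [HCO3⁻] + 2[CO3²⁻] = (α₁ + 2α₂)·DIC
At pH 8.32: [H⁺]/K1 = 10^-2.42 = 0.0038019, K2/[H⁺] = 10^-0.74 = 0.18197
α₁ = 1/(1 + 0.0038019 + 0.18197) = 1/1.1858 = 0.8433; α₂ = α₁·K2/[H⁺] = 0.1535
α₁ + 2α₂ = 1.1503
DIC = CA / (α₁ + 2α₂) = 2.22 / 1.1503 = 1.93 mmol/kg

DIC = 1.93 mmol/kg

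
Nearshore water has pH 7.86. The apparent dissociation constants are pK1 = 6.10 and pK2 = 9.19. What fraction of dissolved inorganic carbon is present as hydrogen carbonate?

α₁ = 1 / (1 + [H⁺]/K1 + K2/[H⁺]) = 1 / (1 + 10^-1.76 + 10^-1.33)
   = 1 / (1 + 0.017378 + 0.046774) = 1/1.0642 = 0.9397

α₁ = 0.940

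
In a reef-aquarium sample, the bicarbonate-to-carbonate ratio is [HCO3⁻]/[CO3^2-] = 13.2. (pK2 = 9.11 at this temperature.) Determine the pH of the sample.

pH = 7.99

From K2 = [H⁺][CO3^2-]/[HCO3⁻]:  pH = pK2 − log₁₀([HCO3⁻]/[CO3^2-])
log₁₀(13.2) = +1.121
pH = 9.11 − (+1.121) = 7.99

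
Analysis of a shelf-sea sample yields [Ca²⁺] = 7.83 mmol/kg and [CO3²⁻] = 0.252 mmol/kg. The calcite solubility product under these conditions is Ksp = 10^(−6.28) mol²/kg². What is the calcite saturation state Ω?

Ksp = 10^(−6.28) = 5.248×10^-7
Ω = [Ca²⁺][CO3²⁻]/Ksp = (7.83×10^-3)(0.252×10^-3) / 5.248×10^-7 = 3.76

Ω = 3.76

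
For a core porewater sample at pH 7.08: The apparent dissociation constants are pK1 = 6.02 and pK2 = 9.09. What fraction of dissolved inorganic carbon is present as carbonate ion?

α₂ = 0.00891

α₂ = 1 / (1 + [H⁺]/K2 + [H⁺]²/(K1K2)) = 1 / (1 + 10^+2.01 + 10^+0.95)
   = 1 / (1 + 102.33 + 8.9125) = 1/112.24 = 0.008909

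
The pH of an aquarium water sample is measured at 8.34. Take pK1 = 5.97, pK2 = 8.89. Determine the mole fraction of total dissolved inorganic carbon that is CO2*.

α₀ = 1 / (1 + K1/[H⁺] + K1K2/[H⁺]²) = 1 / (1 + 10^+2.37 + 10^+1.82)
   = 1 / (1 + 234.42 + 66.069) = 1/301.49 = 0.003317

α₀ = 0.00332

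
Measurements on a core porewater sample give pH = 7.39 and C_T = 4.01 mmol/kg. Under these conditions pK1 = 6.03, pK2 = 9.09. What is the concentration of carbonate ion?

[CO3²⁻] = 0.0752 mmol/kg

α₂ = 1 / (1 + [H⁺]/K2 + [H⁺]²/(K1K2)) = 1 / (1 + 10^+1.70 + 10^+0.34)
   = 1 / (1 + 50.119 + 2.1878) = 1/53.306 = 0.01876
[CO3²⁻] = α₂ × DIC = 0.01876 × 4.01 = 0.0752 mmol/kg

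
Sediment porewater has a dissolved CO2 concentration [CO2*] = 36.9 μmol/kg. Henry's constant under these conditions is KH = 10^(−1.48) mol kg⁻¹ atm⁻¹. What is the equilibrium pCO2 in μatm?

KH = 10^(−1.48) = 3.311×10^-2 mol kg⁻¹ atm⁻¹
pCO2 = [CO2*]/KH = 36.9×10^-6 / 3.311×10^-2 = 1.11×10^-3 atm = 1110 μatm

pCO2 = 1110 μatm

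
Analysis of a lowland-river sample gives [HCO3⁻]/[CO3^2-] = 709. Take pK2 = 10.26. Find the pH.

pH = 7.41

From K2 = [H⁺][CO3^2-]/[HCO3⁻]:  pH = pK2 − log₁₀([HCO3⁻]/[CO3^2-])
log₁₀(709) = +2.851
pH = 10.26 − (+2.851) = 7.41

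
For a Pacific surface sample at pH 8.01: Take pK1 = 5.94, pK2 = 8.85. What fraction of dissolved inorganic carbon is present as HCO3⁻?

α₁ = 0.867

α₁ = 1 / (1 + [H⁺]/K1 + K2/[H⁺]) = 1 / (1 + 10^-2.07 + 10^-0.84)
   = 1 / (1 + 0.0085114 + 0.14454) = 1/1.1531 = 0.8673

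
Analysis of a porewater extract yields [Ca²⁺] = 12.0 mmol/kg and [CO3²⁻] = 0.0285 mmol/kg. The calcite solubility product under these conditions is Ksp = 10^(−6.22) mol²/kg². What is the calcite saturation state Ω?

Ω = 0.568

Ksp = 10^(−6.22) = 6.026×10^-7
Ω = [Ca²⁺][CO3²⁻]/Ksp = (12.0×10^-3)(0.0285×10^-3) / 6.026×10^-7 = 0.568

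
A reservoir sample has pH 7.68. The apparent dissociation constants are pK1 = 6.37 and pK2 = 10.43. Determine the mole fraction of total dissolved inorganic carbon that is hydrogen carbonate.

α₁ = 0.952

α₁ = 1 / (1 + [H⁺]/K1 + K2/[H⁺]) = 1 / (1 + 10^-1.31 + 10^-2.75)
   = 1 / (1 + 0.048978 + 0.0017783) = 1/1.0508 = 0.9517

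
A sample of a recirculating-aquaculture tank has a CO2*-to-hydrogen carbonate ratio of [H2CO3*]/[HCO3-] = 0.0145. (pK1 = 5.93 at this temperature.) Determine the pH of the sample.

From K1 = [H⁺][HCO3-]/[H2CO3*]:  pH = pK1 − log₁₀([H2CO3*]/[HCO3-])
log₁₀(0.0145) = -1.839
pH = 5.93 − (-1.839) = 7.77

pH = 7.77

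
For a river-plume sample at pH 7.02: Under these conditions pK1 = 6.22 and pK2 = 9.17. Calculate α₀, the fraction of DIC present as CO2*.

α₀ = 1 / (1 + K1/[H⁺] + K1K2/[H⁺]²) = 1 / (1 + 10^+0.80 + 10^-1.35)
   = 1 / (1 + 6.3096 + 0.044668) = 1/7.3542 = 0.1360

α₀ = 0.136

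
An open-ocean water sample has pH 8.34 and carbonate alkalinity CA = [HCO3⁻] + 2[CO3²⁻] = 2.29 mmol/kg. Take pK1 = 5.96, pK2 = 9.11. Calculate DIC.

DIC = 2.01 mmol/kg

CA = [HCO3⁻] + 2[CO3²⁻] = (α₁ + 2α₂)·DIC
At pH 8.34: [H⁺]/K1 = 10^-2.38 = 0.0041687, K2/[H⁺] = 10^-0.77 = 0.16982
α₁ = 1/(1 + 0.0041687 + 0.16982) = 1/1.1740 = 0.8518; α₂ = α₁·K2/[H⁺] = 0.1447
α₁ + 2α₂ = 1.1411
DIC = CA / (α₁ + 2α₂) = 2.29 / 1.1411 = 2.01 mmol/kg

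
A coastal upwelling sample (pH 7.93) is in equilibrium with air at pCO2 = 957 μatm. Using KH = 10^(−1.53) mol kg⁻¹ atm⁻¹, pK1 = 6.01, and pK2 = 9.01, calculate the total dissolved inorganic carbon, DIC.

DIC = 2.57 mmol/kg

[CO2*] = KH · pCO2 = 10^(−1.53) × 957×10^-6 = 2.824×10^-5 mol/kg
α₀ = 1/(1 + K1/[H⁺] + K1K2/[H⁺]²) = 1/(1 + 10^+1.92 + 10^+0.84) = 0.01098
DIC = [CO2*]/α₀ = 2.824×10^-5 / 0.01098 = 2.57 mmol/kg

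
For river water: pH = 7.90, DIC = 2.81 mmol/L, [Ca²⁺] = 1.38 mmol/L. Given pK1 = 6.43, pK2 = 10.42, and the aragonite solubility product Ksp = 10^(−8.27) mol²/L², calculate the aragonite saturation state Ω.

α₂ = 1 / (1 + [H⁺]/K2 + [H⁺]²/(K1K2)) = 1 / (1 + 10^+2.52 + 10^+1.05)
   = 1 / (1 + 331.13 + 11.220) = 1/343.35 = 0.002912
[CO3²⁻] = α₂ × DIC = 0.002912 × 2.81 = 0.008184 mmol/L = 8.184 μmol/L
Ksp = 10^(−8.27) = 5.370×10^-9
Ω = [Ca²⁺][CO3²⁻]/Ksp = (1.38×10^-3)(8.184×10^-6) / 5.370×10^-9 = 2.10

Ω = 2.10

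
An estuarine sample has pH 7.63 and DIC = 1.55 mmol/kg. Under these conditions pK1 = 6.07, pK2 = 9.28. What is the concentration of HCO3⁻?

α₁ = 1 / (1 + [H⁺]/K1 + K2/[H⁺]) = 1 / (1 + 10^-1.56 + 10^-1.65)
   = 1 / (1 + 0.027542 + 0.022387) = 1/1.0499 = 0.9524
[HCO3⁻] = α₁ × DIC = 0.9524 × 1.55 = 1.48 mmol/kg

[HCO3⁻] = 1.48 mmol/kg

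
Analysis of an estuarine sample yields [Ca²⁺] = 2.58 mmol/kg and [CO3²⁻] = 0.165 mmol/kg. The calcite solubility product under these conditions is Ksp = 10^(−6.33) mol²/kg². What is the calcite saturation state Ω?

Ksp = 10^(−6.33) = 4.677×10^-7
Ω = [Ca²⁺][CO3²⁻]/Ksp = (2.58×10^-3)(0.165×10^-3) / 4.677×10^-7 = 0.910

Ω = 0.910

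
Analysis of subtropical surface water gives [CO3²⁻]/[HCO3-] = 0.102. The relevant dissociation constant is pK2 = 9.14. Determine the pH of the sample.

From K2 = [H⁺][CO3²⁻]/[HCO3-]:  pH = pK2 + log₁₀([CO3²⁻]/[HCO3-])
log₁₀(0.102) = -0.991
pH = 9.14 + (-0.991) = 8.15

pH = 8.15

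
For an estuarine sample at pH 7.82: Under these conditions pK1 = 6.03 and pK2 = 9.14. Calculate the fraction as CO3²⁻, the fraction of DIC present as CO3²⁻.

α₂ = 0.0450

α₂ = 1 / (1 + [H⁺]/K2 + [H⁺]²/(K1K2)) = 1 / (1 + 10^+1.32 + 10^-0.47)
   = 1 / (1 + 20.893 + 0.33884) = 1/22.232 = 0.04498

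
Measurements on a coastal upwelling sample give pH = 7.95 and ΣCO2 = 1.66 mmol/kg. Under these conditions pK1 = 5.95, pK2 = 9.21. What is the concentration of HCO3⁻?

α₁ = 1 / (1 + [H⁺]/K1 + K2/[H⁺]) = 1 / (1 + 10^-2.00 + 10^-1.26)
   = 1 / (1 + 0.010000 + 0.054954) = 1/1.0650 = 0.9390
[HCO3⁻] = α₁ × DIC = 0.9390 × 1.66 = 1.56 mmol/kg

[HCO3⁻] = 1.56 mmol/kg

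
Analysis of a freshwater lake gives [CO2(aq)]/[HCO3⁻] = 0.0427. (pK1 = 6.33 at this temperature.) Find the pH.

pH = 7.70

From K1 = [H⁺][HCO3⁻]/[CO2(aq)]:  pH = pK1 − log₁₀([CO2(aq)]/[HCO3⁻])
log₁₀(0.0427) = -1.370
pH = 6.33 − (-1.370) = 7.70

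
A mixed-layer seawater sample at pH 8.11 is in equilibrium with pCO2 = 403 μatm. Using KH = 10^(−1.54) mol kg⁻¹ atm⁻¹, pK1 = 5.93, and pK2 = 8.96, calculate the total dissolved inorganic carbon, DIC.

[CO2*] = KH · pCO2 = 10^(−1.54) × 403×10^-6 = 1.162×10^-5 mol/kg
α₀ = 1/(1 + K1/[H⁺] + K1K2/[H⁺]²) = 1/(1 + 10^+2.18 + 10^+1.33) = 0.005756
DIC = [CO2*]/α₀ = 1.162×10^-5 / 0.005756 = 2.02 mmol/kg

DIC = 2.02 mmol/kg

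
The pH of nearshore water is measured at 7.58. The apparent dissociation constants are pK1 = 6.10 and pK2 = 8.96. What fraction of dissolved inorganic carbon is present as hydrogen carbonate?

α₁ = 1 / (1 + [H⁺]/K1 + K2/[H⁺]) = 1 / (1 + 10^-1.48 + 10^-1.38)
   = 1 / (1 + 0.033113 + 0.041687) = 1/1.0748 = 0.9304

α₁ = 0.930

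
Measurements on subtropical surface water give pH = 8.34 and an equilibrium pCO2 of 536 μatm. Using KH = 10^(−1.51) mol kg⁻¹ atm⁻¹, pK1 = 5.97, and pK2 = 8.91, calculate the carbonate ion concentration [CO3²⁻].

[CO3²⁻] = 1.05 mmol/kg

[CO2*] = KH · pCO2 = 10^(−1.51) × 536×10^-6 = 1.656×10^-5 mol/kg
α₀ = 1/(1 + K1/[H⁺] + K1K2/[H⁺]²) = 1/(1 + 10^+2.37 + 10^+1.80) = 0.003350
DIC = [CO2*]/α₀ = 1.656×10^-5 / 0.003350 = 4.945 mmol/kg
[CO3²⁻] = α₂·DIC; α₂ = 0.2114, so [CO3²⁻] = 0.2114 × 4.945 = 1.05 mmol/kg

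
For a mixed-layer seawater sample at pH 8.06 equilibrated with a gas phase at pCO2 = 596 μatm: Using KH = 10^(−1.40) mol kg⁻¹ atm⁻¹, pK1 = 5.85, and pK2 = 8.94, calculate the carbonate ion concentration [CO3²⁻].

[CO3²⁻] = 0.507 mmol/kg

[CO2*] = KH · pCO2 = 10^(−1.40) × 596×10^-6 = 2.373×10^-5 mol/kg
α₀ = 1/(1 + K1/[H⁺] + K1K2/[H⁺]²) = 1/(1 + 10^+2.21 + 10^+1.33) = 0.005418
DIC = [CO2*]/α₀ = 2.373×10^-5 / 0.005418 = 4.379 mmol/kg
[CO3²⁻] = α₂·DIC; α₂ = 0.1158, so [CO3²⁻] = 0.1158 × 4.379 = 0.507 mmol/kg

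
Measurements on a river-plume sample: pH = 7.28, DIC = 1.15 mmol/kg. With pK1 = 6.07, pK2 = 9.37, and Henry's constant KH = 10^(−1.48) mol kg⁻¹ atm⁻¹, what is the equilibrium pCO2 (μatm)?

α₀ = 1 / (1 + K1/[H⁺] + K1K2/[H⁺]²) = 1 / (1 + 10^+1.21 + 10^-0.88)
   = 1 / (1 + 16.218 + 0.13183) = 1/17.350 = 0.05764
[CO2*] = α₀ × DIC = 0.05764 × 1.15 = 0.06628 mmol/kg
pCO2 = [CO2*]/KH = 6.628×10^-5 / 3.311×10^-2 = 2000 μatm

pCO2 = 2000 μatm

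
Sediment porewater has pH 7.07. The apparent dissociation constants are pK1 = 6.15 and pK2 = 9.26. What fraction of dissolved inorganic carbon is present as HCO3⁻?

α₁ = 0.888

α₁ = 1 / (1 + [H⁺]/K1 + K2/[H⁺]) = 1 / (1 + 10^-0.92 + 10^-2.19)
   = 1 / (1 + 0.12023 + 0.0064565) = 1/1.1267 = 0.8876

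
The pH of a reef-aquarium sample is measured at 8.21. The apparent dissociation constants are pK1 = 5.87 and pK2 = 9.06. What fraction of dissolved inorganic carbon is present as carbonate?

α₂ = 1 / (1 + [H⁺]/K2 + [H⁺]²/(K1K2)) = 1 / (1 + 10^+0.85 + 10^-1.49)
   = 1 / (1 + 7.0795 + 0.032359) = 1/8.1118 = 0.1233

α₂ = 0.123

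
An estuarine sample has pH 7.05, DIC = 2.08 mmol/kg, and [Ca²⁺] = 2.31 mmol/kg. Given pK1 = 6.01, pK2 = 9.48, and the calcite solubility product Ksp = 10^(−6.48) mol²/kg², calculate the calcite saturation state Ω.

Ω = 0.0492

α₂ = 1 / (1 + [H⁺]/K2 + [H⁺]²/(K1K2)) = 1 / (1 + 10^+2.43 + 10^+1.39)
   = 1 / (1 + 269.15 + 24.547) = 1/294.70 = 0.003393
[CO3²⁻] = α₂ × DIC = 0.003393 × 2.08 = 0.007058 mmol/kg = 7.058 μmol/kg
Ksp = 10^(−6.48) = 3.311×10^-7
Ω = [Ca²⁺][CO3²⁻]/Ksp = (2.31×10^-3)(7.058×10^-6) / 3.311×10^-7 = 0.0492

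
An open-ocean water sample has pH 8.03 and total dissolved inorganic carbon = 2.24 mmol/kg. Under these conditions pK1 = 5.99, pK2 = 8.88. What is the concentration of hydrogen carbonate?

α₁ = 1 / (1 + [H⁺]/K1 + K2/[H⁺]) = 1 / (1 + 10^-2.04 + 10^-0.85)
   = 1 / (1 + 0.0091201 + 0.14125) = 1/1.1504 = 0.8693
[HCO3⁻] = α₁ × DIC = 0.8693 × 2.24 = 1.95 mmol/kg

[HCO3⁻] = 1.95 mmol/kg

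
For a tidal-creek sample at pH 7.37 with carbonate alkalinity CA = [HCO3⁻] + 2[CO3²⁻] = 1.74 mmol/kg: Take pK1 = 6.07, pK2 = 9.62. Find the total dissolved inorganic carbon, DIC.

DIC = 1.82 mmol/kg

CA = [HCO3⁻] + 2[CO3²⁻] = (α₁ + 2α₂)·DIC
At pH 7.37: [H⁺]/K1 = 10^-1.30 = 0.050119, K2/[H⁺] = 10^-2.25 = 0.0056234
α₁ = 1/(1 + 0.050119 + 0.0056234) = 1/1.0557 = 0.9472; α₂ = α₁·K2/[H⁺] = 0.005327
α₁ + 2α₂ = 0.9579
DIC = CA / (α₁ + 2α₂) = 1.74 / 0.9579 = 1.82 mmol/kg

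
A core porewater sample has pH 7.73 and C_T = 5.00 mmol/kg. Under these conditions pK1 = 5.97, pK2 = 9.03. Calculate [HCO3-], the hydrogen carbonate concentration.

α₁ = 1 / (1 + [H⁺]/K1 + K2/[H⁺]) = 1 / (1 + 10^-1.76 + 10^-1.30)
   = 1 / (1 + 0.017378 + 0.050119) = 1/1.0675 = 0.9368
[HCO3⁻] = α₁ × DIC = 0.9368 × 5.00 = 4.68 mmol/kg

[HCO3⁻] = 4.68 mmol/kg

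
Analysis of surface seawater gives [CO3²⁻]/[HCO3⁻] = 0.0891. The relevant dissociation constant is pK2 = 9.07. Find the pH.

pH = 8.02

From K2 = [H⁺][CO3²⁻]/[HCO3⁻]:  pH = pK2 + log₁₀([CO3²⁻]/[HCO3⁻])
log₁₀(0.0891) = -1.050
pH = 9.07 + (-1.050) = 8.02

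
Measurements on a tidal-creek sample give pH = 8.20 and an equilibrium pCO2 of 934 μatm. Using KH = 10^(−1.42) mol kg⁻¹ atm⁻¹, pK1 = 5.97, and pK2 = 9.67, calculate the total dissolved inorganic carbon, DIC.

[CO2*] = KH · pCO2 = 10^(−1.42) × 934×10^-6 = 3.551×10^-5 mol/kg
α₀ = 1/(1 + K1/[H⁺] + K1K2/[H⁺]²) = 1/(1 + 10^+2.23 + 10^+0.76) = 0.005663
DIC = [CO2*]/α₀ = 3.551×10^-5 / 0.005663 = 6.27 mmol/kg

DIC = 6.27 mmol/kg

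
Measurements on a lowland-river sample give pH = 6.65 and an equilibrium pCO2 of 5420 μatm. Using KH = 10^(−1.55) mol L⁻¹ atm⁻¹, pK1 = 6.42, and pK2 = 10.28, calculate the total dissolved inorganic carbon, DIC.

DIC = 0.412 mmol/L

[CO2*] = KH · pCO2 = 10^(−1.55) × 5420×10^-6 = 1.528×10^-4 mol/L
α₀ = 1/(1 + K1/[H⁺] + K1K2/[H⁺]²) = 1/(1 + 10^+0.23 + 10^-3.40) = 0.3706
DIC = [CO2*]/α₀ = 1.528×10^-4 / 0.3706 = 0.412 mmol/L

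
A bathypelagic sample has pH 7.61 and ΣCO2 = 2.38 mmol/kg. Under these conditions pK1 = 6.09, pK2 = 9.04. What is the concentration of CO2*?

α₀ = 1 / (1 + K1/[H⁺] + K1K2/[H⁺]²) = 1 / (1 + 10^+1.52 + 10^+0.09)
   = 1 / (1 + 33.113 + 1.2303) = 1/35.343 = 0.02829
[CO2*] = α₀ × DIC = 0.02829 × 2.38 = 0.0673 mmol/kg

[CO2*] = 0.0673 mmol/kg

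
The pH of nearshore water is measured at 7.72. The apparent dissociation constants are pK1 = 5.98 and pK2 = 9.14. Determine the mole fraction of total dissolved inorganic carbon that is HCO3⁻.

α₁ = 1 / (1 + [H⁺]/K1 + K2/[H⁺]) = 1 / (1 + 10^-1.74 + 10^-1.42)
   = 1 / (1 + 0.018197 + 0.038019) = 1/1.0562 = 0.9468

α₁ = 0.947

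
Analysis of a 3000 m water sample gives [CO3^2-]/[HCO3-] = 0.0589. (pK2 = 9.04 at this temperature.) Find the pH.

From K2 = [H⁺][CO3^2-]/[HCO3-]:  pH = pK2 + log₁₀([CO3^2-]/[HCO3-])
log₁₀(0.0589) = -1.230
pH = 9.04 + (-1.230) = 7.81

pH = 7.81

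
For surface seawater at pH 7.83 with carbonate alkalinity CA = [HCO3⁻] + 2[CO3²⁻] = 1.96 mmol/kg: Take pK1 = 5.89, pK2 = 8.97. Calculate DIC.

DIC = 1.86 mmol/kg

CA = [HCO3⁻] + 2[CO3²⁻] = (α₁ + 2α₂)·DIC
At pH 7.83: [H⁺]/K1 = 10^-1.94 = 0.011482, K2/[H⁺] = 10^-1.14 = 0.072444
α₁ = 1/(1 + 0.011482 + 0.072444) = 1/1.0839 = 0.9226; α₂ = α₁·K2/[H⁺] = 0.06683
α₁ + 2α₂ = 1.0562
DIC = CA / (α₁ + 2α₂) = 1.96 / 1.0562 = 1.86 mmol/kg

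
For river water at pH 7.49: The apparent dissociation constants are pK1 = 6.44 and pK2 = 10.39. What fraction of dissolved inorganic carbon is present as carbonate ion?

α₂ = 0.00115

α₂ = 1 / (1 + [H⁺]/K2 + [H⁺]²/(K1K2)) = 1 / (1 + 10^+2.90 + 10^+1.85)
   = 1 / (1 + 794.33 + 70.795) = 1/866.12 = 0.001155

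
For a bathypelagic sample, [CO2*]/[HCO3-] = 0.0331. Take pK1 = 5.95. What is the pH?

From K1 = [H⁺][HCO3-]/[CO2*]:  pH = pK1 − log₁₀([CO2*]/[HCO3-])
log₁₀(0.0331) = -1.480
pH = 5.95 − (-1.480) = 7.43

pH = 7.43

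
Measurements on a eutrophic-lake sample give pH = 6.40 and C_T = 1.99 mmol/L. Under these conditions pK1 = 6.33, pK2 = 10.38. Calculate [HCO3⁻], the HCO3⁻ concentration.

α₁ = 1 / (1 + [H⁺]/K1 + K2/[H⁺]) = 1 / (1 + 10^-0.07 + 10^-3.98)
   = 1 / (1 + 0.85114 + 0.00010471) = 1/1.8512 = 0.5402
[HCO3⁻] = α₁ × DIC = 0.5402 × 1.99 = 1.07 mmol/L

[HCO3⁻] = 1.07 mmol/L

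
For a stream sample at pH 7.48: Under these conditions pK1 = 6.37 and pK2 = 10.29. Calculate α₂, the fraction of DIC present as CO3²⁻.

α₂ = 1 / (1 + [H⁺]/K2 + [H⁺]²/(K1K2)) = 1 / (1 + 10^+2.81 + 10^+1.70)
   = 1 / (1 + 645.65 + 50.119) = 1/696.77 = 0.001435

α₂ = 0.00144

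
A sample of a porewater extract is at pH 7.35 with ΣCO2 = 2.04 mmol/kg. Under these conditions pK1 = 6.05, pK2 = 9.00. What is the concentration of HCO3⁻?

α₁ = 1 / (1 + [H⁺]/K1 + K2/[H⁺]) = 1 / (1 + 10^-1.30 + 10^-1.65)
   = 1 / (1 + 0.050119 + 0.022387) = 1/1.0725 = 0.9324
[HCO3⁻] = α₁ × DIC = 0.9324 × 2.04 = 1.90 mmol/kg

[HCO3⁻] = 1.90 mmol/kg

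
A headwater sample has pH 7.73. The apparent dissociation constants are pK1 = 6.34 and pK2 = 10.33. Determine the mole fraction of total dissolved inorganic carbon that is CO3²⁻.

α₂ = 0.00241

α₂ = 1 / (1 + [H⁺]/K2 + [H⁺]²/(K1K2)) = 1 / (1 + 10^+2.60 + 10^+1.21)
   = 1 / (1 + 398.11 + 16.218) = 1/415.33 = 0.002408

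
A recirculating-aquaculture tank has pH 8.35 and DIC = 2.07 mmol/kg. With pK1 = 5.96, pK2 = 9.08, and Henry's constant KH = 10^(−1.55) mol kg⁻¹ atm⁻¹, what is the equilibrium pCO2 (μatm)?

α₀ = 1 / (1 + K1/[H⁺] + K1K2/[H⁺]²) = 1 / (1 + 10^+2.39 + 10^+1.66)
   = 1 / (1 + 245.47 + 45.709) = 1/292.18 = 0.003423
[CO2*] = α₀ × DIC = 0.003423 × 2.07 = 0.007085 mmol/kg = 7.085 μmol/kg
pCO2 = [CO2*]/KH = 7.085×10^-6 / 2.818×10^-2 = 251 μatm

pCO2 = 251 μatm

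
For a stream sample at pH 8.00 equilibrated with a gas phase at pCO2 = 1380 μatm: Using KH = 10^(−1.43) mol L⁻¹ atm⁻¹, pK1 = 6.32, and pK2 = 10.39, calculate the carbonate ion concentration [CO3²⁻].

[CO3²⁻] = 10.0 μmol/L

[CO2*] = KH · pCO2 = 10^(−1.43) × 1380×10^-6 = 5.127×10^-5 mol/L
α₀ = 1/(1 + K1/[H⁺] + K1K2/[H⁺]²) = 1/(1 + 10^+1.68 + 10^-0.71) = 0.02038
DIC = [CO2*]/α₀ = 5.127×10^-5 / 0.02038 = 2.515 mmol/L
[CO3²⁻] = α₂·DIC; α₂ = 0.003975, so [CO3²⁻] = 0.003975 × 2.515 = 0.0100 mmol/L = 10.0 μmol/L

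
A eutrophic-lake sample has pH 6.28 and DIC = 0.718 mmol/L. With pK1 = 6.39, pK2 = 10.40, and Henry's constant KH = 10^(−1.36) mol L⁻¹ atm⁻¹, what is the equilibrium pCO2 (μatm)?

pCO2 = 9260 μatm

α₀ = 1 / (1 + K1/[H⁺] + K1K2/[H⁺]²) = 1 / (1 + 10^-0.11 + 10^-4.23)
   = 1 / (1 + 0.77625 + 5.8884×10^-5) = 1/1.7763 = 0.5630
[CO2*] = α₀ × DIC = 0.5630 × 0.718 = 0.4042 mmol/L
pCO2 = [CO2*]/KH = 4.042×10^-4 / 4.365×10^-2 = 9260 μatm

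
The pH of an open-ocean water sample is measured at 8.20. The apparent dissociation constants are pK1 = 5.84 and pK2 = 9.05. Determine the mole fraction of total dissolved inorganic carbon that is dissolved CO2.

α₀ = 1 / (1 + K1/[H⁺] + K1K2/[H⁺]²) = 1 / (1 + 10^+2.36 + 10^+1.51)
   = 1 / (1 + 229.09 + 32.359) = 1/262.45 = 0.003810

α₀ = 0.00381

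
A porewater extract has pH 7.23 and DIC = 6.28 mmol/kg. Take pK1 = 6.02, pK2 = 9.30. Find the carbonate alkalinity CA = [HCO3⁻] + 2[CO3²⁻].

CA = [HCO3⁻] + 2[CO3²⁻] = (α₁ + 2α₂)·DIC
At pH 7.23: [H⁺]/K1 = 10^-1.21 = 0.061660, K2/[H⁺] = 10^-2.07 = 0.0085114
α₁ = 1/(1 + 0.061660 + 0.0085114) = 1/1.0702 = 0.9344; α₂ = α₁·K2/[H⁺] = 0.007953
α₁ + 2α₂ = 0.9503
CA = 0.9503 × 6.28 = 5.97 mmol/kg

CA = 5.97 mmol/kg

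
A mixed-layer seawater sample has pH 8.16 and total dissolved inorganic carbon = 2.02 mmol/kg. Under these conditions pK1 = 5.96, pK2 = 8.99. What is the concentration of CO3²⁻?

[CO3²⁻] = 0.259 mmol/kg

α₂ = 1 / (1 + [H⁺]/K2 + [H⁺]²/(K1K2)) = 1 / (1 + 10^+0.83 + 10^-1.37)
   = 1 / (1 + 6.7608 + 0.042658) = 1/7.8035 = 0.1281
[CO3²⁻] = α₂ × DIC = 0.1281 × 2.02 = 0.259 mmol/kg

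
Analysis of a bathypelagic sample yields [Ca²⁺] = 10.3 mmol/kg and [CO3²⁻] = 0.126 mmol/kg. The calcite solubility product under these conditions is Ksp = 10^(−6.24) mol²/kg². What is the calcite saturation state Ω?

Ksp = 10^(−6.24) = 5.754×10^-7
Ω = [Ca²⁺][CO3²⁻]/Ksp = (10.3×10^-3)(0.126×10^-3) / 5.754×10^-7 = 2.26

Ω = 2.26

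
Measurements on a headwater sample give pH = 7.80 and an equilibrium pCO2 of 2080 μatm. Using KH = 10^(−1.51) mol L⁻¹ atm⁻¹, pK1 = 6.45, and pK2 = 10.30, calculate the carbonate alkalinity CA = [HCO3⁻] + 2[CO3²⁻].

[CO2*] = KH · pCO2 = 10^(−1.51) × 2080×10^-6 = 6.428×10^-5 mol/L
α₀ = 1/(1 + K1/[H⁺] + K1K2/[H⁺]²) = 1/(1 + 10^+1.35 + 10^-1.15) = 0.04263
DIC = [CO2*]/α₀ = 6.428×10^-5 / 0.04263 = 1.508 mmol/L
CA = (α₁ + 2α₂)·DIC = (0.9544 + 2×0.003018) × 1.508 = 1.45 mmol/L

CA = 1.45 mmol/L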